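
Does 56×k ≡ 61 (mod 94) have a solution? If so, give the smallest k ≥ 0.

no solution

gcd(56, 94) = 2, and 2 does not divide 61.
So the congruence has no solution.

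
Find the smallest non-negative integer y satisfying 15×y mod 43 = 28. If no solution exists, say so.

gcd(15, 43) = 1, so a unique solution mod 43 exists.
15⁻¹ ≡ 23 (mod 43).
y ≡ 23×28 ≡ 42 (mod 43).

42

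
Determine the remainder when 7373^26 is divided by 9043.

6428

7373^1 ≡ 7373 (mod 9043)
7373^2 ≡ 7373^2 = 54361129 ≡ 3656 (mod 9043)
7373^4 ≡ 3656^2 = 13366336 ≡ 782 (mod 9043)
7373^8 ≡ 782^2 = 611524 ≡ 5643 (mod 9043)
7373^16 ≡ 5643^2 = 31843449 ≡ 3046 (mod 9043)
7373^26 = 7373^16 × 7373^8 × 7373^2 ≡ 3046 × 5643 × 3656 (mod 9043).
Accumulate the product:
3046 × 5643 = 17188578 ≡ 6878
6878 × 3656 = 25145968 ≡ 6428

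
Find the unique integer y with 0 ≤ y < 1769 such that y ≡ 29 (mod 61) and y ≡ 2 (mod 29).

61⁻¹ mod 29: 61*10 ≡ 1 (mod 29), so 61⁻¹ ≡ 10.
y = 29 + 61*((2 − 29)*10 mod 29) = 29 + 61*20 = 1249.

1249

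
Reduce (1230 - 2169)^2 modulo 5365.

1861

1230 - 2169 = -939 ≡ 4426 (mod 5365)
(4426)^2 ≡ 1861 (mod 5365)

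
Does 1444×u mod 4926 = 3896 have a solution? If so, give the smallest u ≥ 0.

1415

gcd(1444, 4926) = 2, and 2 | 3896, so solutions exist.
Divide through by 2: 722×u ≡ 1948 (mod 2463).
722⁻¹ ≡ 1982 (mod 2463).
u ≡ 1982×1948 ≡ 1415 (mod 2463).
The smallest non-negative solution is u = 1415.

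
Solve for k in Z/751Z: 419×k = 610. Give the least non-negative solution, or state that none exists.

437

gcd(419, 751) = 1, so a unique solution mod 751 exists.
419⁻¹ ≡ 423 (mod 751).
k ≡ 423×610 ≡ 437 (mod 751).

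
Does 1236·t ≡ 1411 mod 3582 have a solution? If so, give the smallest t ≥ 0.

no solution

gcd(1236, 3582) = 6, and 6 does not divide 1411.
So the congruence has no solution.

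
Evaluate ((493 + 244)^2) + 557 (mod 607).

493 + 244 = 737 ≡ 130 (mod 607)
(130)^2 ≡ 511 (mod 607)
511 + 557 = 1068 ≡ 461 (mod 607)

461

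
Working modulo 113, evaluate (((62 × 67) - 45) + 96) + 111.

22

62 × 67 = 4154 ≡ 86 (mod 113)
86 - 45 = 41
41 + 96 = 137 ≡ 24 (mod 113)
24 + 111 = 135 ≡ 22 (mod 113)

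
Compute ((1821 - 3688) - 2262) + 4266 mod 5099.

137

1821 - 3688 = -1867 ≡ 3232 (mod 5099)
3232 - 2262 = 970
970 + 4266 = 5236 ≡ 137 (mod 5099)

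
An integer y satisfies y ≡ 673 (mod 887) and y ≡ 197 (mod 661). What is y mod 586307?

512472

887⁻¹ mod 661: 887·389 ≡ 1 (mod 661), so 887⁻¹ ≡ 389.
y = 673 + 887·((197 − 673)·389 mod 661) = 673 + 887·577 = 512472.
Check: 512472 mod 887 = 673, 512472 mod 661 = 197. ✓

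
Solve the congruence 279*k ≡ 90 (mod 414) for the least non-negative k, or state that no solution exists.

gcd(279, 414) = 9, and 9 | 90, so solutions exist.
Divide through by 9: 31*k mod 46 = 10.
31⁻¹ ≡ 3 (mod 46).
k ≡ 3*10 ≡ 30 (mod 46).
The smallest non-negative solution is k = 30.

30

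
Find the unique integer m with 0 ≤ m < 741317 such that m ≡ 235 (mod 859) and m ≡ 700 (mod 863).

456364

859⁻¹ mod 863: 859*647 ≡ 1 (mod 863), so 859⁻¹ ≡ 647.
m = 235 + 859*((700 − 235)*647 mod 863) = 235 + 859*531 = 456364.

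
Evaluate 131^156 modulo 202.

131^1 ≡ 131 (mod 202)
131^2 ≡ 131^2 = 17161 ≡ 193 (mod 202)
131^4 ≡ 193^2 = 37249 ≡ 81 (mod 202)
131^8 ≡ 81^2 = 6561 ≡ 97 (mod 202)
131^16 ≡ 97^2 = 9409 ≡ 117 (mod 202)
131^32 ≡ 117^2 = 13689 ≡ 155 (mod 202)
131^64 ≡ 155^2 = 24025 ≡ 189 (mod 202)
131^128 ≡ 189^2 = 35721 ≡ 169 (mod 202)
131^156 = 131^128 * 131^16 * 131^8 * 131^4 ≡ 169 * 117 * 97 * 81 (mod 202).
Accumulate the product:
169 * 117 = 19773 ≡ 179
179 * 97 = 17363 ≡ 193
193 * 81 = 15633 ≡ 79

79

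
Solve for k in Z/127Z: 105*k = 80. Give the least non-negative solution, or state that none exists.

gcd(105, 127) = 1, so a unique solution mod 127 exists.
105⁻¹ ≡ 75 (mod 127).
k ≡ 75*80 ≡ 31 (mod 127).

31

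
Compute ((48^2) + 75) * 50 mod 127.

78

(48)^2 ≡ 18 (mod 127)
18 + 75 = 93
93 * 50 = 4650 ≡ 78 (mod 127)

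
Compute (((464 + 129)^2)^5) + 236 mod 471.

464 + 129 = 593 ≡ 122 (mod 471)
(122)^2 ≡ 283 (mod 471)
(283)^5 ≡ 427 (mod 471)
427 + 236 = 663 ≡ 192 (mod 471)

192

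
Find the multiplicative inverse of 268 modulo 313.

153

Apply the Euclidean algorithm and back-substitute:
313 = 1×268 + 45
268 = 5×45 + 43
45 = 1×43 + 2
43 = 21×2 + 1
2 = 2×1 + 0
gcd(268, 313) = 1, so the inverse exists.
Back-substitute for 1:
1 = 1×43 − 21×2
  = −21×45 + 22×43
  = 22×268 − 131×45
  = −131×313 + 153×268
So 268⁻¹ ≡ 153 (mod 313).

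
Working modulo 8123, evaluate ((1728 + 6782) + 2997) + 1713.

5097

1728 + 6782 = 8510 ≡ 387 (mod 8123)
387 + 2997 = 3384
3384 + 1713 = 5097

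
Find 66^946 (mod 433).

946 in binary is 1110110010, i.e. 946 = 512 + 256 + 128 + 32 + 16 + 2.
66^1 ≡ 66 (mod 433)
66^2 ≡ 66^2 = 4356 ≡ 26 (mod 433)
66^4 ≡ 26^2 = 676 ≡ 243 (mod 433)
66^8 ≡ 243^2 = 59049 ≡ 161 (mod 433)
66^16 ≡ 161^2 = 25921 ≡ 374 (mod 433)
66^32 ≡ 374^2 = 139876 ≡ 17 (mod 433)
66^64 ≡ 17^2 = 289 (mod 433)
66^128 ≡ 289^2 = 83521 ≡ 385 (mod 433)
66^256 ≡ 385^2 = 148225 ≡ 139 (mod 433)
66^512 ≡ 139^2 = 19321 ≡ 269 (mod 433)
66^946 = 66^512 × 66^256 × 66^128 × 66^32 × 66^16 × 66^2 ≡ 269 × 139 × 385 × 17 × 374 × 26 (mod 433).
Accumulate the product:
269 × 139 = 37391 ≡ 153
153 × 385 = 58905 ≡ 17
17 × 17 = 289
289 × 374 = 108086 ≡ 269
269 × 26 = 6994 ≡ 66

66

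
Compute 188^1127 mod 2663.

2182

Compute successive squares:
1127 in binary is 10001100111, i.e. 1127 = 1024 + 64 + 32 + 4 + 2 + 1.
188^1 ≡ 188 (mod 2663)
188^2 ≡ 188^2 = 35344 ≡ 725 (mod 2663)
188^4 ≡ 725^2 = 525625 ≡ 1014 (mod 2663)
188^8 ≡ 1014^2 = 1028196 ≡ 278 (mod 2663)
188^16 ≡ 278^2 = 77284 ≡ 57 (mod 2663)
188^32 ≡ 57^2 = 3249 ≡ 586 (mod 2663)
188^64 ≡ 586^2 = 343396 ≡ 2532 (mod 2663)
188^128 ≡ 2532^2 = 6411024 ≡ 1183 (mod 2663)
188^256 ≡ 1183^2 = 1399489 ≡ 1414 (mod 2663)
188^512 ≡ 1414^2 = 1999396 ≡ 2146 (mod 2663)
188^1024 ≡ 2146^2 = 4605316 ≡ 989 (mod 2663)
188^1127 = 188^1024 · 188^64 · 188^32 · 188^4 · 188^2 · 188^1 ≡ 989 · 2532 · 586 · 1014 · 725 · 188 (mod 2663).
Accumulate the product:
989 · 2532 = 2504148 ≡ 928
928 · 586 = 543808 ≡ 556
556 · 1014 = 563784 ≡ 1891
1891 · 725 = 1370975 ≡ 2193
2193 · 188 = 412284 ≡ 2182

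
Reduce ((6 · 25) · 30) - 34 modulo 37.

26

6 · 25 = 150 ≡ 2 (mod 37)
2 · 30 = 60 ≡ 23 (mod 37)
23 - 34 = -11 ≡ 26 (mod 37)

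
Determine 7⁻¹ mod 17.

5

17 = 2*7 + 3
7 = 2*3 + 1
3 = 3*1 + 0
gcd(7, 17) = 1, so the inverse exists.
Back-substitute for 1:
1 = 1*7 − 2*3
  = −2*17 + 5*7
So 7⁻¹ ≡ 5 (mod 17).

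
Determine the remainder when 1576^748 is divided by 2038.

Using repeated squaring:
1576^1 ≡ 1576 (mod 2038)
1576^2 ≡ 1576^2 = 2483776 ≡ 1492 (mod 2038)
1576^4 ≡ 1492^2 = 2226064 ≡ 568 (mod 2038)
1576^8 ≡ 568^2 = 322624 ≡ 620 (mod 2038)
1576^16 ≡ 620^2 = 384400 ≡ 1256 (mod 2038)
1576^32 ≡ 1256^2 = 1577536 ≡ 124 (mod 2038)
1576^64 ≡ 124^2 = 15376 ≡ 1110 (mod 2038)
1576^128 ≡ 1110^2 = 1232100 ≡ 1148 (mod 2038)
1576^256 ≡ 1148^2 = 1317904 ≡ 1356 (mod 2038)
1576^512 ≡ 1356^2 = 1838736 ≡ 460 (mod 2038)
1576^748 = 1576^512 × 1576^128 × 1576^64 × 1576^32 × 1576^8 × 1576^4 ≡ 460 × 1148 × 1110 × 124 × 620 × 568 (mod 2038).
Accumulate the product:
460 × 1148 = 528080 ≡ 238
238 × 1110 = 264180 ≡ 1278
1278 × 124 = 158472 ≡ 1546
1546 × 620 = 958520 ≡ 660
660 × 568 = 374880 ≡ 1926

1926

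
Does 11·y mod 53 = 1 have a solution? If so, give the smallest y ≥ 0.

29

gcd(11, 53) = 1, so a unique solution mod 53 exists.
11⁻¹ ≡ 29 (mod 53).
y ≡ 29·1 ≡ 29 (mod 53).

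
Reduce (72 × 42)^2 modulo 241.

72

72 × 42 = 3024 ≡ 132 (mod 241)
(132)^2 ≡ 72 (mod 241)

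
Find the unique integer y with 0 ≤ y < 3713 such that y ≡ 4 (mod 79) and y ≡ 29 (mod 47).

1110

79⁻¹ mod 47: 79×25 ≡ 1 (mod 47), so 79⁻¹ ≡ 25.
y = 4 + 79×((29 − 4)×25 mod 47) = 4 + 79×14 = 1110.
Check: 1110 mod 79 = 4, 1110 mod 47 = 29. ✓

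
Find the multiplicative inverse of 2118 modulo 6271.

2040

6271 = 2·2118 + 2035
2118 = 1·2035 + 83
2035 = 24·83 + 43
83 = 1·43 + 40
43 = 1·40 + 3
40 = 13·3 + 1
3 = 3·1 + 0
gcd(2118, 6271) = 1, so the inverse exists.
Back-substitute for 1:
1 = 1·40 − 13·3
  = −13·43 + 14·40
  = 14·83 − 27·43
  = −27·2035 + 662·83
  = 662·2118 − 689·2035
  = −689·6271 + 2040·2118
So 2118⁻¹ ≡ 2040 (mod 6271).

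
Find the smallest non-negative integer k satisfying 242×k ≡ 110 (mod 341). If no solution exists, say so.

23

gcd(242, 341) = 11, and 11 | 110, so solutions exist.
Divide through by 11: 22×k mod 31 = 10.
22⁻¹ ≡ 24 (mod 31).
k ≡ 24×10 ≡ 23 (mod 31).
The smallest non-negative solution is k = 23.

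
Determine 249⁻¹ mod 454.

454 = 1*249 + 205
249 = 1*205 + 44
205 = 4*44 + 29
44 = 1*29 + 15
29 = 1*15 + 14
15 = 1*14 + 1
14 = 14*1 + 0
gcd(249, 454) = 1, so the inverse exists.
Back-substitute for 1:
1 = 1*15 − 1*14
  = −1*29 + 2*15
  = 2*44 − 3*29
  = −3*205 + 14*44
  = 14*249 − 17*205
  = −17*454 + 31*249
So 249⁻¹ ≡ 31 (mod 454).

31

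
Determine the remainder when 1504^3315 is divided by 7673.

3315 in binary is 110011110011, i.e. 3315 = 2048 + 1024 + 128 + 64 + 32 + 16 + 2 + 1.
1504^1 ≡ 1504 (mod 7673)
1504^2 ≡ 1504^2 = 2262016 ≡ 6154 (mod 7673)
1504^4 ≡ 6154^2 = 37871716 ≡ 5461 (mod 7673)
1504^8 ≡ 5461^2 = 29822521 ≡ 5243 (mod 7673)
1504^16 ≡ 5243^2 = 27489049 ≡ 4363 (mod 7673)
1504^32 ≡ 4363^2 = 19035769 ≡ 6729 (mod 7673)
1504^64 ≡ 6729^2 = 45279441 ≡ 1068 (mod 7673)
1504^128 ≡ 1068^2 = 1140624 ≡ 5020 (mod 7673)
1504^256 ≡ 5020^2 = 25200400 ≡ 2268 (mod 7673)
1504^512 ≡ 2268^2 = 5143824 ≡ 2914 (mod 7673)
1504^1024 ≡ 2914^2 = 8491396 ≡ 5058 (mod 7673)
1504^2048 ≡ 5058^2 = 25583364 ≡ 1582 (mod 7673)
1504^3315 = 1504^2048 * 1504^1024 * 1504^128 * 1504^64 * 1504^32 * 1504^16 * 1504^2 * 1504^1 ≡ 1582 * 5058 * 5020 * 1068 * 6729 * 4363 * 6154 * 1504 (mod 7673).
Accumulate the product:
1582 * 5058 = 8001756 ≡ 6490
6490 * 5020 = 32579800 ≡ 242
242 * 1068 = 258456 ≡ 5247
5247 * 6729 = 35307063 ≡ 3590
3590 * 4363 = 15663170 ≡ 2577
2577 * 6154 = 15858858 ≡ 6440
6440 * 1504 = 9685760 ≡ 2434

2434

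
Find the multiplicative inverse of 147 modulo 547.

Run the extended Euclidean algorithm:
547 = 3·147 + 106
147 = 1·106 + 41
106 = 2·41 + 24
41 = 1·24 + 17
24 = 1·17 + 7
17 = 2·7 + 3
7 = 2·3 + 1
3 = 3·1 + 0
gcd(147, 547) = 1, so the inverse exists.
Back-substitute for 1:
1 = 1·7 − 2·3
  = −2·17 + 5·7
  = 5·24 − 7·17
  = −7·41 + 12·24
  = 12·106 − 31·41
  = −31·147 + 43·106
  = 43·547 − 160·147
So 147⁻¹ ≡ −160 ≡ 387 (mod 547).

387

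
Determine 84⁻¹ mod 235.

14

Apply the Euclidean algorithm and back-substitute:
235 = 2*84 + 67
84 = 1*67 + 17
67 = 3*17 + 16
17 = 1*16 + 1
16 = 16*1 + 0
gcd(84, 235) = 1, so the inverse exists.
Bézout: 1 = −5*235 + 14*84.
So 84⁻¹ ≡ 14 (mod 235).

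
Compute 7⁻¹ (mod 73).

21

73 = 10×7 + 3
7 = 2×3 + 1
3 = 3×1 + 0
gcd(7, 73) = 1, so the inverse exists.
Back-substitute for 1:
1 = 1×7 − 2×3
  = −2×73 + 21×7
So 7⁻¹ ≡ 21 (mod 73).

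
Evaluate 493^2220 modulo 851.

417

2220 in binary is 100010101100, i.e. 2220 = 2048 + 128 + 32 + 8 + 4.
493^1 ≡ 493 (mod 851)
493^2 ≡ 493^2 = 243049 ≡ 514 (mod 851)
493^4 ≡ 514^2 = 264196 ≡ 386 (mod 851)
493^8 ≡ 386^2 = 148996 ≡ 71 (mod 851)
493^16 ≡ 71^2 = 5041 ≡ 786 (mod 851)
493^32 ≡ 786^2 = 617796 ≡ 821 (mod 851)
493^64 ≡ 821^2 = 674041 ≡ 49 (mod 851)
493^128 ≡ 49^2 = 2401 ≡ 699 (mod 851)
493^256 ≡ 699^2 = 488601 ≡ 127 (mod 851)
493^512 ≡ 127^2 = 16129 ≡ 811 (mod 851)
493^1024 ≡ 811^2 = 657721 ≡ 749 (mod 851)
493^2048 ≡ 749^2 = 561001 ≡ 192 (mod 851)
493^2220 = 493^2048 · 493^128 · 493^32 · 493^8 · 493^4 ≡ 192 · 699 · 821 · 71 · 386 (mod 851).
Accumulate the product:
192 · 699 = 134208 ≡ 601
601 · 821 = 493421 ≡ 692
692 · 71 = 49132 ≡ 625
625 · 386 = 241250 ≡ 417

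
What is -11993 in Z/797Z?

759

-11993 = -16*797 + 759, so -11993 ≡ 759 (mod 797).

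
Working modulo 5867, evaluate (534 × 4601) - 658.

3870

534 × 4601 = 2456934 ≡ 4528 (mod 5867)
4528 - 658 = 3870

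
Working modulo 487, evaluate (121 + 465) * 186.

395

121 + 465 = 586 ≡ 99 (mod 487)
99 * 186 = 18414 ≡ 395 (mod 487)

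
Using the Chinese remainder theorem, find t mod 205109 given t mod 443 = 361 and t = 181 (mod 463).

443⁻¹ mod 463: 443×162 ≡ 1 (mod 463), so 443⁻¹ ≡ 162.
t = 361 + 443×((181 − 361)×162 mod 463) = 361 + 443×9 = 4348.

4348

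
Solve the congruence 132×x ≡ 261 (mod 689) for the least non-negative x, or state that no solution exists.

644

gcd(132, 689) = 1, so a unique solution mod 689 exists.
132⁻¹ ≡ 475 (mod 689).
x ≡ 475×261 ≡ 644 (mod 689).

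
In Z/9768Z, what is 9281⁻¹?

1745

9768 = 1·9281 + 487
9281 = 19·487 + 28
487 = 17·28 + 11
28 = 2·11 + 6
11 = 1·6 + 5
6 = 1·5 + 1
5 = 5·1 + 0
gcd(9281, 9768) = 1, so the inverse exists.
Back-substitute for 1:
1 = 1·6 − 1·5
  = −1·11 + 2·6
  = 2·28 − 5·11
  = −5·487 + 87·28
  = 87·9281 − 1658·487
  = −1658·9768 + 1745·9281
So 9281⁻¹ ≡ 1745 (mod 9768).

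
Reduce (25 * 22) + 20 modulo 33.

9

25 * 22 = 550 ≡ 22 (mod 33)
22 + 20 = 42 ≡ 9 (mod 33)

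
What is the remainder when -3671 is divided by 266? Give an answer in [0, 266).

-3671 = -14·266 + 53, so -3671 ≡ 53 (mod 266).

53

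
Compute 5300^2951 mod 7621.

By square-and-multiply:
5300^1 ≡ 5300 (mod 7621)
5300^2 ≡ 5300^2 = 28090000 ≡ 6615 (mod 7621)
5300^4 ≡ 6615^2 = 43758225 ≡ 6064 (mod 7621)
5300^8 ≡ 6064^2 = 36772096 ≡ 771 (mod 7621)
5300^16 ≡ 771^2 = 594441 ≡ 3 (mod 7621)
5300^32 ≡ 3^2 = 9 (mod 7621)
5300^64 ≡ 9^2 = 81 (mod 7621)
5300^128 ≡ 81^2 = 6561 (mod 7621)
5300^256 ≡ 6561^2 = 43046721 ≡ 3313 (mod 7621)
5300^512 ≡ 3313^2 = 10975969 ≡ 1729 (mod 7621)
5300^1024 ≡ 1729^2 = 2989441 ≡ 2009 (mod 7621)
5300^2048 ≡ 2009^2 = 4036081 ≡ 4572 (mod 7621)
5300^2951 = 5300^2048 · 5300^512 · 5300^256 · 5300^128 · 5300^4 · 5300^2 · 5300^1 ≡ 4572 · 1729 · 3313 · 6561 · 6064 · 6615 · 5300 (mod 7621).
Accumulate the product:
4572 · 1729 = 7904988 ≡ 2011
2011 · 3313 = 6662443 ≡ 1689
1689 · 6561 = 11081529 ≡ 595
595 · 6064 = 3608080 ≡ 3347
3347 · 6615 = 22140405 ≡ 1400
1400 · 5300 = 7420000 ≡ 4767

4767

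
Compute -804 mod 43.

-804 = -19·43 + 13, so -804 ≡ 13 (mod 43).

13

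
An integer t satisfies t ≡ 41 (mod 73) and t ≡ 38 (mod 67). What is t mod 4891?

73⁻¹ mod 67: 73·56 ≡ 1 (mod 67), so 73⁻¹ ≡ 56.
t = 41 + 73·((38 − 41)·56 mod 67) = 41 + 73·33 = 2450.

2450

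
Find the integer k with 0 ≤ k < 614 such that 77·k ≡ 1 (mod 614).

614 = 7*77 + 75
77 = 1*75 + 2
75 = 37*2 + 1
2 = 2*1 + 0
gcd(77, 614) = 1, so the inverse exists.
Back-substitute for 1:
1 = 1*75 − 37*2
  = −37*77 + 38*75
  = 38*614 − 303*77
So 77⁻¹ ≡ −303 ≡ 311 (mod 614).

311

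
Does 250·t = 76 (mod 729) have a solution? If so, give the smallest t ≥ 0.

601

gcd(250, 729) = 1, so a unique solution mod 729 exists.
250⁻¹ ≡ 382 (mod 729).
t ≡ 382·76 ≡ 601 (mod 729).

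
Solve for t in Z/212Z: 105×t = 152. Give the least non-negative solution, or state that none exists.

60

gcd(105, 212) = 1, so a unique solution mod 212 exists.
105⁻¹ ≡ 105 (mod 212).
t ≡ 105×152 ≡ 60 (mod 212).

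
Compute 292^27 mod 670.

27 in binary is 11011, i.e. 27 = 16 + 8 + 2 + 1.
292^1 ≡ 292 (mod 670)
292^2 ≡ 292^2 = 85264 ≡ 174 (mod 670)
292^4 ≡ 174^2 = 30276 ≡ 126 (mod 670)
292^8 ≡ 126^2 = 15876 ≡ 466 (mod 670)
292^16 ≡ 466^2 = 217156 ≡ 76 (mod 670)
292^27 = 292^16 × 292^8 × 292^2 × 292^1 ≡ 76 × 466 × 174 × 292 (mod 670).
Accumulate the product:
76 × 466 = 35416 ≡ 576
576 × 174 = 100224 ≡ 394
394 × 292 = 115048 ≡ 478

478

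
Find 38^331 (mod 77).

38

331 in binary is 101001011, i.e. 331 = 256 + 64 + 8 + 2 + 1.
38^1 ≡ 38 (mod 77)
38^2 ≡ 38^2 = 1444 ≡ 58 (mod 77)
38^4 ≡ 58^2 = 3364 ≡ 53 (mod 77)
38^8 ≡ 53^2 = 2809 ≡ 37 (mod 77)
38^16 ≡ 37^2 = 1369 ≡ 60 (mod 77)
38^32 ≡ 60^2 = 3600 ≡ 58 (mod 77)
38^64 ≡ 58^2 = 3364 ≡ 53 (mod 77)
38^128 ≡ 53^2 = 2809 ≡ 37 (mod 77)
38^256 ≡ 37^2 = 1369 ≡ 60 (mod 77)
38^331 = 38^256 × 38^64 × 38^8 × 38^2 × 38^1 ≡ 60 × 53 × 37 × 58 × 38 (mod 77).
Accumulate the product:
60 × 53 = 3180 ≡ 23
23 × 37 = 851 ≡ 4
4 × 58 = 232 ≡ 1
1 × 38 = 38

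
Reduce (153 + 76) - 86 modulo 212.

143

153 + 76 = 229 ≡ 17 (mod 212)
17 - 86 = -69 ≡ 143 (mod 212)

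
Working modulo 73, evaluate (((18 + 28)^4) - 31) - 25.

18

18 + 28 = 46
(46)^4 ≡ 1 (mod 73)
1 - 31 = -30 ≡ 43 (mod 73)
43 - 25 = 18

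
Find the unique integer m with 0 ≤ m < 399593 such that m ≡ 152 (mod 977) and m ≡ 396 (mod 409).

977⁻¹ mod 409: 977·391 ≡ 1 (mod 409), so 977⁻¹ ≡ 391.
m = 152 + 977·((396 − 152)·391 mod 409) = 152 + 977·107 = 104691.
Check: 104691 mod 977 = 152, 104691 mod 409 = 396. ✓

104691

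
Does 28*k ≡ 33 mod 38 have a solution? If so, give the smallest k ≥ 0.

no solution

gcd(28, 38) = 2, and 2 does not divide 33.
So the congruence has no solution.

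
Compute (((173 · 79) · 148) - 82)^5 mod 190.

173 · 79 = 13667 ≡ 177 (mod 190)
177 · 148 = 26196 ≡ 166 (mod 190)
166 - 82 = 84
(84)^5 ≡ 164 (mod 190)

164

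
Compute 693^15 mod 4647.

15 in binary is 1111, i.e. 15 = 8 + 4 + 2 + 1.
693^1 ≡ 693 (mod 4647)
693^2 ≡ 693^2 = 480249 ≡ 1608 (mod 4647)
693^4 ≡ 1608^2 = 2585664 ≡ 1932 (mod 4647)
693^8 ≡ 1932^2 = 3732624 ≡ 1083 (mod 4647)
693^15 = 693^8 * 693^4 * 693^2 * 693^1 ≡ 1083 * 1932 * 1608 * 693 (mod 4647).
Accumulate the product:
1083 * 1932 = 2092356 ≡ 1206
1206 * 1608 = 1939248 ≡ 1449
1449 * 693 = 1004157 ≡ 405

405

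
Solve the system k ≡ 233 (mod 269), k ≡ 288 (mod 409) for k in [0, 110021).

269⁻¹ mod 409: 269*260 ≡ 1 (mod 409), so 269⁻¹ ≡ 260.
k = 233 + 269*((288 − 233)*260 mod 409) = 233 + 269*394 = 106219.

106219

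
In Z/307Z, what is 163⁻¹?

Apply the Euclidean algorithm and back-substitute:
307 = 1·163 + 144
163 = 1·144 + 19
144 = 7·19 + 11
19 = 1·11 + 8
11 = 1·8 + 3
8 = 2·3 + 2
3 = 1·2 + 1
2 = 2·1 + 0
gcd(163, 307) = 1, so the inverse exists.
Back-substitute for 1:
1 = 1·3 − 1·2
  = −1·8 + 3·3
  = 3·11 − 4·8
  = −4·19 + 7·11
  = 7·144 − 53·19
  = −53·163 + 60·144
  = 60·307 − 113·163
So 163⁻¹ ≡ −113 ≡ 194 (mod 307).

194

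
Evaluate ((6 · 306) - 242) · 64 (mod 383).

138

6 · 306 = 1836 ≡ 304 (mod 383)
304 - 242 = 62
62 · 64 = 3968 ≡ 138 (mod 383)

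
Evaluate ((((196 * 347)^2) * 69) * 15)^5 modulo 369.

9

196 * 347 = 68012 ≡ 116 (mod 369)
(116)^2 ≡ 172 (mod 369)
172 * 69 = 11868 ≡ 60 (mod 369)
60 * 15 = 900 ≡ 162 (mod 369)
(162)^5 ≡ 9 (mod 369)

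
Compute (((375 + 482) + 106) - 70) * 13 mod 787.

375 + 482 = 857 ≡ 70 (mod 787)
70 + 106 = 176
176 - 70 = 106
106 * 13 = 1378 ≡ 591 (mod 787)

591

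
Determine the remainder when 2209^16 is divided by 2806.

2209

By square-and-multiply:
2209^1 ≡ 2209 (mod 2806)
2209^2 ≡ 2209^2 = 4879681 ≡ 47 (mod 2806)
2209^4 ≡ 47^2 = 2209 (mod 2806)
2209^8 ≡ 2209^2 = 4879681 ≡ 47 (mod 2806)
2209^16 ≡ 47^2 = 2209 (mod 2806)
So 2209^16 ≡ 2209 (mod 2806).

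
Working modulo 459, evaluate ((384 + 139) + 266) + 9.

384 + 139 = 523 ≡ 64 (mod 459)
64 + 266 = 330
330 + 9 = 339

339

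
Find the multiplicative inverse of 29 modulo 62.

Apply the Euclidean algorithm and back-substitute:
62 = 2·29 + 4
29 = 7·4 + 1
4 = 4·1 + 0
gcd(29, 62) = 1, so the inverse exists.
Bézout: 1 = −7·62 + 15·29.
So 29⁻¹ ≡ 15 (mod 62).

15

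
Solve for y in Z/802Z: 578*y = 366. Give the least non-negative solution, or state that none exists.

138

gcd(578, 802) = 2, and 2 | 366, so solutions exist.
Divide through by 2: 289*y = 183 (mod 401).
289⁻¹ ≡ 290 (mod 401).
y ≡ 290*183 ≡ 138 (mod 401).
The smallest non-negative solution is y = 138.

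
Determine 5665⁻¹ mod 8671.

8671 = 1*5665 + 3006
5665 = 1*3006 + 2659
3006 = 1*2659 + 347
2659 = 7*347 + 230
347 = 1*230 + 117
230 = 1*117 + 113
117 = 1*113 + 4
113 = 28*4 + 1
4 = 4*1 + 0
gcd(5665, 8671) = 1, so the inverse exists.
Bézout: 1 = −1404*8671 + 2149*5665.
So 5665⁻¹ ≡ 2149 (mod 8671).

2149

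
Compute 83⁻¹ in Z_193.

193 = 2*83 + 27
83 = 3*27 + 2
27 = 13*2 + 1
2 = 2*1 + 0
gcd(83, 193) = 1, so the inverse exists.
Bézout: 1 = 40*193 − 93*83.
So 83⁻¹ ≡ −93 ≡ 100 (mod 193).

100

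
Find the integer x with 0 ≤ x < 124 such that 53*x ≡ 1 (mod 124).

117

By the extended Euclidean algorithm:
124 = 2·53 + 18
53 = 2·18 + 17
18 = 1·17 + 1
17 = 17·1 + 0
gcd(53, 124) = 1, so the inverse exists.
Bézout: 1 = 3·124 − 7·53.
So 53⁻¹ ≡ −7 ≡ 117 (mod 124).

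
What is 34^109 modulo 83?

By square-and-multiply:
34^1 ≡ 34 (mod 83)
34^2 ≡ 34^2 = 1156 ≡ 77 (mod 83)
34^4 ≡ 77^2 = 5929 ≡ 36 (mod 83)
34^8 ≡ 36^2 = 1296 ≡ 51 (mod 83)
34^16 ≡ 51^2 = 2601 ≡ 28 (mod 83)
34^32 ≡ 28^2 = 784 ≡ 37 (mod 83)
34^64 ≡ 37^2 = 1369 ≡ 41 (mod 83)
34^109 = 34^64 · 34^32 · 34^8 · 34^4 · 34^1 ≡ 41 · 37 · 51 · 36 · 34 (mod 83).
Accumulate the product:
41 · 37 = 1517 ≡ 23
23 · 51 = 1173 ≡ 11
11 · 36 = 396 ≡ 64
64 · 34 = 2176 ≡ 18

18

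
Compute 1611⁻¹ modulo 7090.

7090 = 4·1611 + 646
1611 = 2·646 + 319
646 = 2·319 + 8
319 = 39·8 + 7
8 = 1·7 + 1
7 = 7·1 + 0
gcd(1611, 7090) = 1, so the inverse exists.
Bézout: 1 = 202·7090 − 889·1611.
So 1611⁻¹ ≡ −889 ≡ 6201 (mod 7090).

6201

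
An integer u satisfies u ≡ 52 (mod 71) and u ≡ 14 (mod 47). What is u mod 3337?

71⁻¹ mod 47: 71×2 ≡ 1 (mod 47), so 71⁻¹ ≡ 2.
u = 52 + 71×((14 − 52)×2 mod 47) = 52 + 71×18 = 1330.

1330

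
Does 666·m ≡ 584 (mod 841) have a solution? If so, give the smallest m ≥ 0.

gcd(666, 841) = 1, so a unique solution mod 841 exists.
666⁻¹ ≡ 173 (mod 841).
m ≡ 173·584 ≡ 112 (mod 841).

112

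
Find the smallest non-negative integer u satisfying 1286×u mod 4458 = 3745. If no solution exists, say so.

no solution

gcd(1286, 4458) = 2, and 2 does not divide 3745.
So the congruence has no solution.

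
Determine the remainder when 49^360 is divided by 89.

16

By square-and-multiply:
360 in binary is 101101000, i.e. 360 = 256 + 64 + 32 + 8.
49^1 ≡ 49 (mod 89)
49^2 ≡ 49^2 = 2401 ≡ 87 (mod 89)
49^4 ≡ 87^2 = 7569 ≡ 4 (mod 89)
49^8 ≡ 4^2 = 16 (mod 89)
49^16 ≡ 16^2 = 256 ≡ 78 (mod 89)
49^32 ≡ 78^2 = 6084 ≡ 32 (mod 89)
49^64 ≡ 32^2 = 1024 ≡ 45 (mod 89)
49^128 ≡ 45^2 = 2025 ≡ 67 (mod 89)
49^256 ≡ 67^2 = 4489 ≡ 39 (mod 89)
49^360 = 49^256 × 49^64 × 49^32 × 49^8 ≡ 39 × 45 × 32 × 16 (mod 89).
Accumulate the product:
39 × 45 = 1755 ≡ 64
64 × 32 = 2048 ≡ 1
1 × 16 = 16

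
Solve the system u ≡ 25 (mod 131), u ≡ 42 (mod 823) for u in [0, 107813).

104563

131⁻¹ mod 823: 131·289 ≡ 1 (mod 823), so 131⁻¹ ≡ 289.
u = 25 + 131·((42 − 25)·289 mod 823) = 25 + 131·798 = 104563.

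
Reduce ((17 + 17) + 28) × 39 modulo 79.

17 + 17 = 34
34 + 28 = 62
62 × 39 = 2418 ≡ 48 (mod 79)

48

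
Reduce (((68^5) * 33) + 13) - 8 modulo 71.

9

(68)^5 ≡ 41 (mod 71)
41 * 33 = 1353 ≡ 4 (mod 71)
4 + 13 = 17
17 - 8 = 9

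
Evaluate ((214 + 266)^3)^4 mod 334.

214 + 266 = 480 ≡ 146 (mod 334)
(146)^3 ≡ 258 (mod 334)
(258)^4 ≡ 252 (mod 334)

252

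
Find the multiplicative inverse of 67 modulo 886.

886 = 13·67 + 15
67 = 4·15 + 7
15 = 2·7 + 1
7 = 7·1 + 0
gcd(67, 886) = 1, so the inverse exists.
Bézout: 1 = 9·886 − 119·67.
So 67⁻¹ ≡ −119 ≡ 767 (mod 886).

767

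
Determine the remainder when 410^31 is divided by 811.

522

By square-and-multiply:
410^1 ≡ 410 (mod 811)
410^2 ≡ 410^2 = 168100 ≡ 223 (mod 811)
410^4 ≡ 223^2 = 49729 ≡ 258 (mod 811)
410^8 ≡ 258^2 = 66564 ≡ 62 (mod 811)
410^16 ≡ 62^2 = 3844 ≡ 600 (mod 811)
410^31 = 410^16 × 410^8 × 410^4 × 410^2 × 410^1 ≡ 600 × 62 × 258 × 223 × 410 (mod 811).
Accumulate the product:
600 × 62 = 37200 ≡ 705
705 × 258 = 181890 ≡ 226
226 × 223 = 50398 ≡ 116
116 × 410 = 47560 ≡ 522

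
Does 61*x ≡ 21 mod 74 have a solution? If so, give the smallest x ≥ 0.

gcd(61, 74) = 1, so a unique solution mod 74 exists.
61⁻¹ ≡ 17 (mod 74).
x ≡ 17*21 ≡ 61 (mod 74).

61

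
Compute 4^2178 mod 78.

40

Compute successive squares:
2178 in binary is 100010000010, i.e. 2178 = 2048 + 128 + 2.
4^1 ≡ 4 (mod 78)
4^2 ≡ 4^2 = 16 (mod 78)
4^4 ≡ 16^2 = 256 ≡ 22 (mod 78)
4^8 ≡ 22^2 = 484 ≡ 16 (mod 78)
4^16 ≡ 16^2 = 256 ≡ 22 (mod 78)
4^32 ≡ 22^2 = 484 ≡ 16 (mod 78)
4^64 ≡ 16^2 = 256 ≡ 22 (mod 78)
4^128 ≡ 22^2 = 484 ≡ 16 (mod 78)
4^256 ≡ 16^2 = 256 ≡ 22 (mod 78)
4^512 ≡ 22^2 = 484 ≡ 16 (mod 78)
4^1024 ≡ 16^2 = 256 ≡ 22 (mod 78)
4^2048 ≡ 22^2 = 484 ≡ 16 (mod 78)
4^2178 = 4^2048 * 4^128 * 4^2 ≡ 16 * 16 * 16 (mod 78).
Accumulate the product:
16 * 16 = 256 ≡ 22
22 * 16 = 352 ≡ 40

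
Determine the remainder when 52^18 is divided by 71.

27

18 in binary is 10010, i.e. 18 = 16 + 2.
52^1 ≡ 52 (mod 71)
52^2 ≡ 52^2 = 2704 ≡ 6 (mod 71)
52^4 ≡ 6^2 = 36 (mod 71)
52^8 ≡ 36^2 = 1296 ≡ 18 (mod 71)
52^16 ≡ 18^2 = 324 ≡ 40 (mod 71)
52^18 = 52^16 · 52^2 ≡ 40 · 6 (mod 71).
40 · 6 = 240 ≡ 27 (mod 71).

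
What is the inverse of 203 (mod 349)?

By the extended Euclidean algorithm:
349 = 1*203 + 146
203 = 1*146 + 57
146 = 2*57 + 32
57 = 1*32 + 25
32 = 1*25 + 7
25 = 3*7 + 4
7 = 1*4 + 3
4 = 1*3 + 1
3 = 3*1 + 0
gcd(203, 349) = 1, so the inverse exists.
Back-substitute for 1:
1 = 1*4 − 1*3
  = −1*7 + 2*4
  = 2*25 − 7*7
  = −7*32 + 9*25
  = 9*57 − 16*32
  = −16*146 + 41*57
  = 41*203 − 57*146
  = −57*349 + 98*203
So 203⁻¹ ≡ 98 (mod 349).

98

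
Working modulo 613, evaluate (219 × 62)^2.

495

219 × 62 = 13578 ≡ 92 (mod 613)
(92)^2 ≡ 495 (mod 613)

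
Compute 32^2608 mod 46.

Using repeated squaring:
2608 in binary is 101000110000, i.e. 2608 = 2048 + 512 + 32 + 16.
32^1 ≡ 32 (mod 46)
32^2 ≡ 32^2 = 1024 ≡ 12 (mod 46)
32^4 ≡ 12^2 = 144 ≡ 6 (mod 46)
32^8 ≡ 6^2 = 36 (mod 46)
32^16 ≡ 36^2 = 1296 ≡ 8 (mod 46)
32^32 ≡ 8^2 = 64 ≡ 18 (mod 46)
32^64 ≡ 18^2 = 324 ≡ 2 (mod 46)
32^128 ≡ 2^2 = 4 (mod 46)
32^256 ≡ 4^2 = 16 (mod 46)
32^512 ≡ 16^2 = 256 ≡ 26 (mod 46)
32^1024 ≡ 26^2 = 676 ≡ 32 (mod 46)
32^2048 ≡ 32^2 = 1024 ≡ 12 (mod 46)
32^2608 = 32^2048 * 32^512 * 32^32 * 32^16 ≡ 12 * 26 * 18 * 8 (mod 46).
Accumulate the product:
12 * 26 = 312 ≡ 36
36 * 18 = 648 ≡ 4
4 * 8 = 32

32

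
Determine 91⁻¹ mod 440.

440 = 4*91 + 76
91 = 1*76 + 15
76 = 5*15 + 1
15 = 15*1 + 0
gcd(91, 440) = 1, so the inverse exists.
Back-substitute for 1:
1 = 1*76 − 5*15
  = −5*91 + 6*76
  = 6*440 − 29*91
So 91⁻¹ ≡ −29 ≡ 411 (mod 440).

411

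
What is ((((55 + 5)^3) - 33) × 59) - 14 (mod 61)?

55 + 5 = 60
(60)^3 ≡ 60 (mod 61)
60 - 33 = 27
27 × 59 = 1593 ≡ 7 (mod 61)
7 - 14 = -7 ≡ 54 (mod 61)

54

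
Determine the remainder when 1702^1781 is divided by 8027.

3358

Compute successive squares:
1781 in binary is 11011110101, i.e. 1781 = 1024 + 512 + 128 + 64 + 32 + 16 + 4 + 1.
1702^1 ≡ 1702 (mod 8027)
1702^2 ≡ 1702^2 = 2896804 ≡ 7084 (mod 8027)
1702^4 ≡ 7084^2 = 50183056 ≡ 6279 (mod 8027)
1702^8 ≡ 6279^2 = 39425841 ≡ 5244 (mod 8027)
1702^16 ≡ 5244^2 = 27499536 ≡ 7061 (mod 8027)
1702^32 ≡ 7061^2 = 49857721 ≡ 2024 (mod 8027)
1702^64 ≡ 2024^2 = 4096576 ≡ 2806 (mod 8027)
1702^128 ≡ 2806^2 = 7873636 ≡ 7176 (mod 8027)
1702^256 ≡ 7176^2 = 51494976 ≡ 1771 (mod 8027)
1702^512 ≡ 1771^2 = 3136441 ≡ 5911 (mod 8027)
1702^1024 ≡ 5911^2 = 34939921 ≡ 6417 (mod 8027)
1702^1781 = 1702^1024 · 1702^512 · 1702^128 · 1702^64 · 1702^32 · 1702^16 · 1702^4 · 1702^1 ≡ 6417 · 5911 · 7176 · 2806 · 2024 · 7061 · 6279 · 1702 (mod 8027).
Accumulate the product:
6417 · 5911 = 37930887 ≡ 3312
3312 · 7176 = 23766912 ≡ 6992
6992 · 2806 = 19619552 ≡ 1564
1564 · 2024 = 3165536 ≡ 2898
2898 · 7061 = 20462778 ≡ 1955
1955 · 6279 = 12275445 ≡ 2162
2162 · 1702 = 3679724 ≡ 3358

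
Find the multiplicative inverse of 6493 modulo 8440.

1877

Run the extended Euclidean algorithm:
8440 = 1·6493 + 1947
6493 = 3·1947 + 652
1947 = 2·652 + 643
652 = 1·643 + 9
643 = 71·9 + 4
9 = 2·4 + 1
4 = 4·1 + 0
gcd(6493, 8440) = 1, so the inverse exists.
Back-substitute for 1:
1 = 1·9 − 2·4
  = −2·643 + 143·9
  = 143·652 − 145·643
  = −145·1947 + 433·652
  = 433·6493 − 1444·1947
  = −1444·8440 + 1877·6493
So 6493⁻¹ ≡ 1877 (mod 8440).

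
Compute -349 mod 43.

-349 = -9·43 + 38, so -349 ≡ 38 (mod 43).

38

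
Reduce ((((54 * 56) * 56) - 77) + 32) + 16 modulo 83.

54 * 56 = 3024 ≡ 36 (mod 83)
36 * 56 = 2016 ≡ 24 (mod 83)
24 - 77 = -53 ≡ 30 (mod 83)
30 + 32 = 62
62 + 16 = 78

78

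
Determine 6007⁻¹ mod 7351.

7351 = 1*6007 + 1344
6007 = 4*1344 + 631
1344 = 2*631 + 82
631 = 7*82 + 57
82 = 1*57 + 25
57 = 2*25 + 7
25 = 3*7 + 4
7 = 1*4 + 3
4 = 1*3 + 1
3 = 3*1 + 0
gcd(6007, 7351) = 1, so the inverse exists.
Back-substitute for 1:
1 = 1*4 − 1*3
  = −1*7 + 2*4
  = 2*25 − 7*7
  = −7*57 + 16*25
  = 16*82 − 23*57
  = −23*631 + 177*82
  = 177*1344 − 377*631
  = −377*6007 + 1685*1344
  = 1685*7351 − 2062*6007
So 6007⁻¹ ≡ −2062 ≡ 5289 (mod 7351).

5289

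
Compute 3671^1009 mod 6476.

2723

Compute successive squares:
1009 in binary is 1111110001, i.e. 1009 = 512 + 256 + 128 + 64 + 32 + 16 + 1.
3671^1 ≡ 3671 (mod 6476)
3671^2 ≡ 3671^2 = 13476241 ≡ 6161 (mod 6476)
3671^4 ≡ 6161^2 = 37957921 ≡ 2085 (mod 6476)
3671^8 ≡ 2085^2 = 4347225 ≡ 1829 (mod 6476)
3671^16 ≡ 1829^2 = 3345241 ≡ 3625 (mod 6476)
3671^32 ≡ 3625^2 = 13140625 ≡ 821 (mod 6476)
3671^64 ≡ 821^2 = 674041 ≡ 537 (mod 6476)
3671^128 ≡ 537^2 = 288369 ≡ 3425 (mod 6476)
3671^256 ≡ 3425^2 = 11730625 ≡ 2589 (mod 6476)
3671^512 ≡ 2589^2 = 6702921 ≡ 261 (mod 6476)
3671^1009 = 3671^512 · 3671^256 · 3671^128 · 3671^64 · 3671^32 · 3671^16 · 3671^1 ≡ 261 · 2589 · 3425 · 537 · 821 · 3625 · 3671 (mod 6476).
Accumulate the product:
261 · 2589 = 675729 ≡ 2225
2225 · 3425 = 7620625 ≡ 4849
4849 · 537 = 2603913 ≡ 561
561 · 821 = 460581 ≡ 785
785 · 3625 = 2845625 ≡ 2661
2661 · 3671 = 9768531 ≡ 2723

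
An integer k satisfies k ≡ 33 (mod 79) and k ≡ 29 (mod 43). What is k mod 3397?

1534

79⁻¹ mod 43: 79·6 ≡ 1 (mod 43), so 79⁻¹ ≡ 6.
k = 33 + 79·((29 − 33)·6 mod 43) = 33 + 79·19 = 1534.
Check: 1534 mod 79 = 33, 1534 mod 43 = 29. ✓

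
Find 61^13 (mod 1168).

13 in binary is 1101, i.e. 13 = 8 + 4 + 1.
61^1 ≡ 61 (mod 1168)
61^2 ≡ 61^2 = 3721 ≡ 217 (mod 1168)
61^4 ≡ 217^2 = 47089 ≡ 369 (mod 1168)
61^8 ≡ 369^2 = 136161 ≡ 673 (mod 1168)
61^13 = 61^8 × 61^4 × 61^1 ≡ 673 × 369 × 61 (mod 1168).
Accumulate the product:
673 × 369 = 248337 ≡ 721
721 × 61 = 43981 ≡ 765

765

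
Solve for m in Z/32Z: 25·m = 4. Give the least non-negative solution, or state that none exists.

4

gcd(25, 32) = 1, so a unique solution mod 32 exists.
25⁻¹ ≡ 9 (mod 32).
m ≡ 9·4 ≡ 4 (mod 32).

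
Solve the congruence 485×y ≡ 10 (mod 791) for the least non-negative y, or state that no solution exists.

gcd(485, 791) = 1, so a unique solution mod 791 exists.
485⁻¹ ≡ 137 (mod 791).
y ≡ 137×10 ≡ 579 (mod 791).

579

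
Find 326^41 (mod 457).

197

41 in binary is 101001, i.e. 41 = 32 + 8 + 1.
326^1 ≡ 326 (mod 457)
326^2 ≡ 326^2 = 106276 ≡ 252 (mod 457)
326^4 ≡ 252^2 = 63504 ≡ 438 (mod 457)
326^8 ≡ 438^2 = 191844 ≡ 361 (mod 457)
326^16 ≡ 361^2 = 130321 ≡ 76 (mod 457)
326^32 ≡ 76^2 = 5776 ≡ 292 (mod 457)
326^41 = 326^32 * 326^8 * 326^1 ≡ 292 * 361 * 326 (mod 457).
Accumulate the product:
292 * 361 = 105412 ≡ 302
302 * 326 = 98452 ≡ 197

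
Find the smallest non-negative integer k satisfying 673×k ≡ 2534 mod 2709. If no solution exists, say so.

gcd(673, 2709) = 1, so a unique solution mod 2709 exists.
673⁻¹ ≡ 1912 (mod 2709).
k ≡ 1912×2534 ≡ 1316 (mod 2709).

1316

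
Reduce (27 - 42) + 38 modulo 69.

23

27 - 42 = -15 ≡ 54 (mod 69)
54 + 38 = 92 ≡ 23 (mod 69)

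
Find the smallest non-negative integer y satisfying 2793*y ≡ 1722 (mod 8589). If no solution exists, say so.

139

gcd(2793, 8589) = 21, and 21 | 1722, so solutions exist.
Divide through by 21: 133*y = 82 (mod 409).
133⁻¹ ≡ 286 (mod 409).
y ≡ 286*82 ≡ 139 (mod 409).
The smallest non-negative solution is y = 139.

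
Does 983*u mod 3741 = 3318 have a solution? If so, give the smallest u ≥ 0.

3360

gcd(983, 3741) = 1, so a unique solution mod 3741 exists.
983⁻¹ ≡ 1469 (mod 3741).
u ≡ 1469*3318 ≡ 3360 (mod 3741).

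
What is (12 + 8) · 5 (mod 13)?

12 + 8 = 20 ≡ 7 (mod 13)
7 · 5 = 35 ≡ 9 (mod 13)

9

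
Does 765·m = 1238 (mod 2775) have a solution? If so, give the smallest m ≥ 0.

no solution

gcd(765, 2775) = 15, and 15 does not divide 1238.
So the congruence has no solution.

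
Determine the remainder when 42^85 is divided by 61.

85 in binary is 1010101, i.e. 85 = 64 + 16 + 4 + 1.
42^1 ≡ 42 (mod 61)
42^2 ≡ 42^2 = 1764 ≡ 56 (mod 61)
42^4 ≡ 56^2 = 3136 ≡ 25 (mod 61)
42^8 ≡ 25^2 = 625 ≡ 15 (mod 61)
42^16 ≡ 15^2 = 225 ≡ 42 (mod 61)
42^32 ≡ 42^2 = 1764 ≡ 56 (mod 61)
42^64 ≡ 56^2 = 3136 ≡ 25 (mod 61)
42^85 = 42^64 × 42^16 × 42^4 × 42^1 ≡ 25 × 42 × 25 × 42 (mod 61).
Accumulate the product:
25 × 42 = 1050 ≡ 13
13 × 25 = 325 ≡ 20
20 × 42 = 840 ≡ 47

47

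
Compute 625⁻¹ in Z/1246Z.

1246 = 1×625 + 621
625 = 1×621 + 4
621 = 155×4 + 1
4 = 4×1 + 0
gcd(625, 1246) = 1, so the inverse exists.
Bézout: 1 = 156×1246 − 311×625.
So 625⁻¹ ≡ −311 ≡ 935 (mod 1246).

935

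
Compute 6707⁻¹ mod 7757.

7757 = 1*6707 + 1050
6707 = 6*1050 + 407
1050 = 2*407 + 236
407 = 1*236 + 171
236 = 1*171 + 65
171 = 2*65 + 41
65 = 1*41 + 24
41 = 1*24 + 17
24 = 1*17 + 7
17 = 2*7 + 3
7 = 2*3 + 1
3 = 3*1 + 0
gcd(6707, 7757) = 1, so the inverse exists.
Bézout: 1 = 1961*7757 − 2268*6707.
So 6707⁻¹ ≡ −2268 ≡ 5489 (mod 7757).

5489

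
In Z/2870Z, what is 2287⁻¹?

2870 = 1*2287 + 583
2287 = 3*583 + 538
583 = 1*538 + 45
538 = 11*45 + 43
45 = 1*43 + 2
43 = 21*2 + 1
2 = 2*1 + 0
gcd(2287, 2870) = 1, so the inverse exists.
Back-substitute for 1:
1 = 1*43 − 21*2
  = −21*45 + 22*43
  = 22*538 − 263*45
  = −263*583 + 285*538
  = 285*2287 − 1118*583
  = −1118*2870 + 1403*2287
So 2287⁻¹ ≡ 1403 (mod 2870).

1403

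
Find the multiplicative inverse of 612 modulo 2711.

2711 = 4*612 + 263
612 = 2*263 + 86
263 = 3*86 + 5
86 = 17*5 + 1
5 = 5*1 + 0
gcd(612, 2711) = 1, so the inverse exists.
Back-substitute for 1:
1 = 1*86 − 17*5
  = −17*263 + 52*86
  = 52*612 − 121*263
  = −121*2711 + 536*612
So 612⁻¹ ≡ 536 (mod 2711).

536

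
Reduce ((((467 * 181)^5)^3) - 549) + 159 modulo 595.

467 * 181 = 84527 ≡ 37 (mod 595)
(37)^5 ≡ 277 (mod 595)
(277)^3 ≡ 533 (mod 595)
533 - 549 = -16 ≡ 579 (mod 595)
579 + 159 = 738 ≡ 143 (mod 595)

143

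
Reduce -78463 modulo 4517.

-78463 = -18*4517 + 2843, so -78463 ≡ 2843 (mod 4517).

2843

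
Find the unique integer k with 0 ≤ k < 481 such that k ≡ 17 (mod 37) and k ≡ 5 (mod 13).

239

37⁻¹ mod 13: 37*6 ≡ 1 (mod 13), so 37⁻¹ ≡ 6.
k = 17 + 37*((5 − 17)*6 mod 13) = 17 + 37*6 = 239.
Check: 239 mod 37 = 17, 239 mod 13 = 5. ✓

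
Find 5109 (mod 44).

5109 = 116*44 + 5, so 5109 ≡ 5 (mod 44).

5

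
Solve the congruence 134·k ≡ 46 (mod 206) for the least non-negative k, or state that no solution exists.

48

gcd(134, 206) = 2, and 2 | 46, so solutions exist.
Divide through by 2: 67·k = 23 (mod 103).
67⁻¹ ≡ 20 (mod 103).
k ≡ 20·23 ≡ 48 (mod 103).
The smallest non-negative solution is k = 48.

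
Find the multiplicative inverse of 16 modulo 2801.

Run the extended Euclidean algorithm:
2801 = 175*16 + 1
16 = 16*1 + 0
gcd(16, 2801) = 1, so the inverse exists.
Bézout: 1 = 1*2801 − 175*16.
So 16⁻¹ ≡ −175 ≡ 2626 (mod 2801).

2626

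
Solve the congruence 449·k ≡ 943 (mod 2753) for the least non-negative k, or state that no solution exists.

744

gcd(449, 2753) = 1, so a unique solution mod 2753 exists.
449⁻¹ ≡ 1913 (mod 2753).
k ≡ 1913·943 ≡ 744 (mod 2753).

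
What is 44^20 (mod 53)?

16

20 in binary is 10100, i.e. 20 = 16 + 4.
44^1 ≡ 44 (mod 53)
44^2 ≡ 44^2 = 1936 ≡ 28 (mod 53)
44^4 ≡ 28^2 = 784 ≡ 42 (mod 53)
44^8 ≡ 42^2 = 1764 ≡ 15 (mod 53)
44^16 ≡ 15^2 = 225 ≡ 13 (mod 53)
44^20 = 44^16 · 44^4 ≡ 13 · 42 (mod 53).
13 · 42 = 546 ≡ 16 (mod 53).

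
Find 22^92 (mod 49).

By square-and-multiply:
92 in binary is 1011100, i.e. 92 = 64 + 16 + 8 + 4.
22^1 ≡ 22 (mod 49)
22^2 ≡ 22^2 = 484 ≡ 43 (mod 49)
22^4 ≡ 43^2 = 1849 ≡ 36 (mod 49)
22^8 ≡ 36^2 = 1296 ≡ 22 (mod 49)
22^16 ≡ 22^2 = 484 ≡ 43 (mod 49)
22^32 ≡ 43^2 = 1849 ≡ 36 (mod 49)
22^64 ≡ 36^2 = 1296 ≡ 22 (mod 49)
22^92 = 22^64 · 22^16 · 22^8 · 22^4 ≡ 22 · 43 · 22 · 36 (mod 49).
Accumulate the product:
22 · 43 = 946 ≡ 15
15 · 22 = 330 ≡ 36
36 · 36 = 1296 ≡ 22

22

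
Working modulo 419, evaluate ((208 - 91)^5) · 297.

208 - 91 = 117
(117)^5 ≡ 325 (mod 419)
325 · 297 = 96525 ≡ 155 (mod 419)

155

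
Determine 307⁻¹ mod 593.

593 = 1×307 + 286
307 = 1×286 + 21
286 = 13×21 + 13
21 = 1×13 + 8
13 = 1×8 + 5
8 = 1×5 + 3
5 = 1×3 + 2
3 = 1×2 + 1
2 = 2×1 + 0
gcd(307, 593) = 1, so the inverse exists.
Back-substitute for 1:
1 = 1×3 − 1×2
  = −1×5 + 2×3
  = 2×8 − 3×5
  = −3×13 + 5×8
  = 5×21 − 8×13
  = −8×286 + 109×21
  = 109×307 − 117×286
  = −117×593 + 226×307
So 307⁻¹ ≡ 226 (mod 593).

226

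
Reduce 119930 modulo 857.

119930 = 139·857 + 807, so 119930 ≡ 807 (mod 857).

807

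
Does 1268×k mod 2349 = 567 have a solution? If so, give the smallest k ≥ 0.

gcd(1268, 2349) = 1, so a unique solution mod 2349 exists.
1268⁻¹ ≡ 917 (mod 2349).
k ≡ 917×567 ≡ 810 (mod 2349).

810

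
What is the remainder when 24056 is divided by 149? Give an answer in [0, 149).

24056 = 161·149 + 67, so 24056 ≡ 67 (mod 149).

67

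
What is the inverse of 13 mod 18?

Apply the Euclidean algorithm and back-substitute:
18 = 1×13 + 5
13 = 2×5 + 3
5 = 1×3 + 2
3 = 1×2 + 1
2 = 2×1 + 0
gcd(13, 18) = 1, so the inverse exists.
Bézout: 1 = −5×18 + 7×13.
So 13⁻¹ ≡ 7 (mod 18).

7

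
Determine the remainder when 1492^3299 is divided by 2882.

2164

Using repeated squaring:
1492^1 ≡ 1492 (mod 2882)
1492^2 ≡ 1492^2 = 2226064 ≡ 1160 (mod 2882)
1492^4 ≡ 1160^2 = 1345600 ≡ 2588 (mod 2882)
1492^8 ≡ 2588^2 = 6697744 ≡ 2858 (mod 2882)
1492^16 ≡ 2858^2 = 8168164 ≡ 576 (mod 2882)
1492^32 ≡ 576^2 = 331776 ≡ 346 (mod 2882)
1492^64 ≡ 346^2 = 119716 ≡ 1554 (mod 2882)
1492^128 ≡ 1554^2 = 2414916 ≡ 2682 (mod 2882)
1492^256 ≡ 2682^2 = 7193124 ≡ 2534 (mod 2882)
1492^512 ≡ 2534^2 = 6421156 ≡ 60 (mod 2882)
1492^1024 ≡ 60^2 = 3600 ≡ 718 (mod 2882)
1492^2048 ≡ 718^2 = 515524 ≡ 2528 (mod 2882)
1492^3299 = 1492^2048 * 1492^1024 * 1492^128 * 1492^64 * 1492^32 * 1492^2 * 1492^1 ≡ 2528 * 718 * 2682 * 1554 * 346 * 1160 * 1492 (mod 2882).
Accumulate the product:
2528 * 718 = 1815104 ≡ 2326
2326 * 2682 = 6238332 ≡ 1684
1684 * 1554 = 2616936 ≡ 80
80 * 346 = 27680 ≡ 1742
1742 * 1160 = 2020720 ≡ 438
438 * 1492 = 653496 ≡ 2164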